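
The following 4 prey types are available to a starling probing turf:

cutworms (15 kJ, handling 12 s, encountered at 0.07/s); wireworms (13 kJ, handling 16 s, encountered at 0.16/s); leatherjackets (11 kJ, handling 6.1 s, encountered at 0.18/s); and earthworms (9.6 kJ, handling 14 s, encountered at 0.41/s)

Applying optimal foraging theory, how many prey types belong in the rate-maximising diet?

2

Profitabilities (E/h, kJ/s): leatherjackets 1.8, cutworms 1.25, wireworms 0.812, earthworms 0.686. Add prey in this order while the next type's profitability exceeds the intake rate on those already taken.
Rate on top 1: 0.9438. cutworms: 1.25 > 0.9438 → include.
Rate on top 2: 1.031. wireworms: 0.812 < 1.031 → exclude; stop.
Optimal diet: leatherjackets, cutworms — 2 of 4 types.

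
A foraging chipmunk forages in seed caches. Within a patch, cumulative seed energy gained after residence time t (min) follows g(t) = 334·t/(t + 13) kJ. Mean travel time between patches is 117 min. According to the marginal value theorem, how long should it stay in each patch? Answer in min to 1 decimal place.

39.0 min

Maximise g(t)/(T+t): set derivative to zero → g'(t)(T+t) = g(t).
g'(t) = 334·13/(t + 13)². Setting 334·13/(t+13)² = 334t/[(t+13)(117+t)] gives 13(117+t) = t(t+13), so t² = 13×117 = 1521.
t* = √1521 = 39 min.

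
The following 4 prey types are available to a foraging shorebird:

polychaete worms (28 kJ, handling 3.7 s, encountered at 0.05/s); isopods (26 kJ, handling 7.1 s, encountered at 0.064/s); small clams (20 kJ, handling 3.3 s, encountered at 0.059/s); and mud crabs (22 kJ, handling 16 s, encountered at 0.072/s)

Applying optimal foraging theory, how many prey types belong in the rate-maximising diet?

3

Profitabilities (E/h, kJ/s): polychaete worms 7.57, small clams 6.06, isopods 3.66, mud crabs 1.38. Add prey in this order while the next type's profitability exceeds the intake rate on those already taken.
Rate on top 1: 1.181. small clams: 6.06 > 1.181 → include.
Rate on top 2: 1.87. isopods: 3.66 > 1.87 → include.
Rate on top 3: 2.314. mud crabs: 1.38 < 2.314 → exclude; stop.
Optimal diet: polychaete worms, small clams, isopods — 3 of 4 types.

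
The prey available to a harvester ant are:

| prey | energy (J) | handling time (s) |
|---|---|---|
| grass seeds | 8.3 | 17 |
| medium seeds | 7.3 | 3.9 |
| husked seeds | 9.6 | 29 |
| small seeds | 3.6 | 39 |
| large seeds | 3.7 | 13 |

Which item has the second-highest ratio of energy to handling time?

Profitability E/h (J/s): grass seeds = 8.3/17 = 0.488, medium seeds = 7.3/3.9 = 1.87, husked seeds = 9.6/29 = 0.331, small seeds = 3.6/39 = 0.0923, large seeds = 3.7/13 = 0.285.
Ranked: medium seeds > grass seeds > husked seeds > large seeds > small seeds.

grass seeds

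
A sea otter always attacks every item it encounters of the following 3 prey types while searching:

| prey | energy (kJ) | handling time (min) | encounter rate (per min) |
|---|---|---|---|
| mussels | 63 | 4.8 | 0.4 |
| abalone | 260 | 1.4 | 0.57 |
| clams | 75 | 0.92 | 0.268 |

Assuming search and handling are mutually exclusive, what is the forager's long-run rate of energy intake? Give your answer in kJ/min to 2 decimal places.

48.81 kJ/min

Energy encountered per unit search time: 0.4×63 + 0.57×260 + 0.268×75 = 193.5 kJ/min.
Handling time per unit search time: 0.4×4.8 + 0.57×1.4 + 0.268×0.92 = 2.965.
Rate = 193.5/(1 + 2.965) = 48.81 kJ/min.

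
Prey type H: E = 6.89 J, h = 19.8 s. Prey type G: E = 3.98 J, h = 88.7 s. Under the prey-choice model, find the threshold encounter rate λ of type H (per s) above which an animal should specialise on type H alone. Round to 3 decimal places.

Drop type G once their profitability E₂/h₂ falls below the rate achievable on type H alone: E₂/h₂ = λE₁/(1 + λh₁).
Solve for λ: λE₁h₂ = E₂(1 + λh₁) → λ(E₁h₂ − E₂h₁) = E₂ → λ = E₂/(E₁h₂ − E₂h₁).
λ = 3.98/(6.89×88.7 − 3.98×19.8) = 3.98/532.3 = 0.007476 per s.

0.007 per s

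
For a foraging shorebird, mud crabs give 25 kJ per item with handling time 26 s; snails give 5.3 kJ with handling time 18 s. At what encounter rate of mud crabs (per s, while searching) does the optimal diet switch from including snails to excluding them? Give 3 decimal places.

Drop snails once their profitability E₂/h₂ falls below the rate achievable on mud crabs alone: E₂/h₂ = λE₁/(1 + λh₁).
Solve for λ: λE₁h₂ = E₂(1 + λh₁) → λ(E₁h₂ − E₂h₁) = E₂ → λ = E₂/(E₁h₂ − E₂h₁).
λ = 5.3/(25×18 − 5.3×26) = 5.3/312.2 = 0.01698 per s.

0.017 per s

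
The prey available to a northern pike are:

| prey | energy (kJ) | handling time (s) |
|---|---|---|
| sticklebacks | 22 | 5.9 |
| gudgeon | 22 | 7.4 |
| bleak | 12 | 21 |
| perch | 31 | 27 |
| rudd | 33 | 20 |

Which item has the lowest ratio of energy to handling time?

bleak

In descending order of E/h:
sticklebacks: 22/5.9 = 3.73 kJ/s
gudgeon: 22/7.4 = 2.97 kJ/s
rudd: 33/20 = 1.65 kJ/s
perch: 31/27 = 1.15 kJ/s
bleak: 12/21 = 0.571 kJ/s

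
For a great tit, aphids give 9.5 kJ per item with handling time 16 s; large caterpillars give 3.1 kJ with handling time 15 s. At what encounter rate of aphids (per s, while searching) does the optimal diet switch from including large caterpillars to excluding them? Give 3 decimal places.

The zero-one rule: include large caterpillars iff E₂/h₂ > λE₁/(1+λh₁). Equality gives the switch point.
λE₁h₂ = E₂ + λE₂h₁ ⇒ λ = E₂/(E₁h₂ − E₂h₁) = 3.1/(142.5 − 49.6) = 0.03337 per s.

0.033 per s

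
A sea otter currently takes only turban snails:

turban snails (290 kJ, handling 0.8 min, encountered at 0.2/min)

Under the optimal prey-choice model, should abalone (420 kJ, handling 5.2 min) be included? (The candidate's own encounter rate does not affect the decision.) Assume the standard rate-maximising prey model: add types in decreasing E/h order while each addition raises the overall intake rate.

Intake rate on the current diet: R = (0.2×290) / (1 + 0.2×0.8) = 58/1.16 = 50 kJ/min.
Profitability of abalone: 420/5.2 = 80.77 kJ/min.
Since 80.77 > R, including abalone increases the long-run rate.

Yes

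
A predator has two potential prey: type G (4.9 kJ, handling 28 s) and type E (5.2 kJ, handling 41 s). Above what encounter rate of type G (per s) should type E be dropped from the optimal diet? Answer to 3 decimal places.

0.094 per s

The zero-one rule: include type E iff E₂/h₂ > λE₁/(1+λh₁). Equality gives the switch point.
λE₁h₂ = E₂ + λE₂h₁ ⇒ λ = E₂/(E₁h₂ − E₂h₁) = 5.2/(200.9 − 145.6) = 0.09403 per s.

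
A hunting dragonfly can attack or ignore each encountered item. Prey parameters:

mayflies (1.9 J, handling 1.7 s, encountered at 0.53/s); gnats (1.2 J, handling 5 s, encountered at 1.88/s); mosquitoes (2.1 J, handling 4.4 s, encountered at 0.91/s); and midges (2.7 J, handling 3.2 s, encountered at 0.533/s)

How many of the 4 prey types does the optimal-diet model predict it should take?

Profitabilities (E/h, J/s): mayflies 1.12, midges 0.844, mosquitoes 0.477, gnats 0.24. Add prey in this order while the next type's profitability exceeds the intake rate on those already taken.
Rate on top 1: 0.5297. midges: 0.844 > 0.5297 → include.
Rate on top 2: 0.6782. mosquitoes: 0.477 < 0.6782 → exclude; stop.
Optimal diet: mayflies, midges — 2 of 4 types.

2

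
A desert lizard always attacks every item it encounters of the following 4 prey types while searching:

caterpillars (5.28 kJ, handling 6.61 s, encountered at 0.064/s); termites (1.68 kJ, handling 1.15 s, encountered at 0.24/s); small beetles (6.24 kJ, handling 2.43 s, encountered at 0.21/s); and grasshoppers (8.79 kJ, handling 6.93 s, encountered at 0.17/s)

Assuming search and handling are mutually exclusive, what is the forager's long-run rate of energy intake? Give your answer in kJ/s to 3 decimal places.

1.047 kJ/s

R = (0.064×5.28 + 0.24×1.68 + 0.21×6.24 + 0.17×8.79) / (1 + 0.064×6.61 + 0.24×1.15 + 0.21×2.43 + 0.17×6.93) = 3.546/3.387 = 1.047 kJ/s.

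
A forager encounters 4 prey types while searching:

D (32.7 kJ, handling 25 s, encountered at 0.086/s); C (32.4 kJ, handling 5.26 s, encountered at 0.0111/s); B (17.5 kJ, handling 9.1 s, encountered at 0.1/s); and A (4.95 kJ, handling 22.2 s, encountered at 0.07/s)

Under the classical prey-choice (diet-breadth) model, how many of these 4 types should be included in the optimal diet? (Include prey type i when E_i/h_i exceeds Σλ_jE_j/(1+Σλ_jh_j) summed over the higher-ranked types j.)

Rank by E/h (kJ/s): C 6.16, B 1.92, D 1.31, A 0.223. Include each in turn until the next type's E/h falls below the running intake rate.
Rate on top 1: 0.3398. B: 1.92 > 0.3398 → include.
Rate on top 2: 1.072. D: 1.31 > 1.072 → include.
Rate on top 3: 1.195. A: 0.223 < 1.195 → exclude; stop.
Optimal diet: C, B, D — 3 of 4 types.

3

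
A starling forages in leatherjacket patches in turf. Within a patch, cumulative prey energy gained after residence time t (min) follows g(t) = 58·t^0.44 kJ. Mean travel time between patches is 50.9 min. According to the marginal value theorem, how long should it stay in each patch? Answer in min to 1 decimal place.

40.0 min

By the marginal value theorem, leave when the instantaneous gain rate g'(t) equals the habitat-wide average g(t)/(T + t).
g'(t) = 0.44·58·t^-0.56. Setting 0.44·58·t^-0.56 = 58·t^0.44/(50.9+t) gives 0.44(50.9+t) = t, so 0.56·t = 0.44×50.9.
t* = 0.44×50.9/0.56 = 39.99 min.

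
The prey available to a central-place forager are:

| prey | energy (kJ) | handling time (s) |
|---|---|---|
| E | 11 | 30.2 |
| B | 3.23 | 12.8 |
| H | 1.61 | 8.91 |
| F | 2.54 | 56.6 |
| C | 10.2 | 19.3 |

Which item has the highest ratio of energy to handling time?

C

Profitability E/h (kJ/s): E = 11/30.2 = 0.364, B = 3.23/12.8 = 0.252, H = 1.61/8.91 = 0.181, F = 2.54/56.6 = 0.0449, C = 10.2/19.3 = 0.528.
Ranked: C > E > B > H > F.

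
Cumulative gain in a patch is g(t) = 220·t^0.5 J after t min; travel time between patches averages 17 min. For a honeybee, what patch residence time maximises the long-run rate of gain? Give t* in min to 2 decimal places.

Optimal t* satisfies g'(t*) = g(t*)/(T + t*).
g'(t) = 0.5·220·t^-0.5. Setting 0.5·220·t^-0.5 = 220·t^0.5/(17+t) gives 0.5(17+t) = t, so 0.50·t = 0.5×17.
t* = 0.5×17/0.50 = 17 min.

17.00 min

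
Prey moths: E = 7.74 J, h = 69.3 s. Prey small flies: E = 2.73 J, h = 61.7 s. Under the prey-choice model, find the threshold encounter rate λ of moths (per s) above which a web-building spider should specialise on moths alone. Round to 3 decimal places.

Drop small flies once their profitability E₂/h₂ falls below the rate achievable on moths alone: E₂/h₂ = λE₁/(1 + λh₁).
Solve for λ: λE₁h₂ = E₂(1 + λh₁) → λ(E₁h₂ − E₂h₁) = E₂ → λ = E₂/(E₁h₂ − E₂h₁).
λ = 2.73/(7.74×61.7 − 2.73×69.3) = 2.73/288.4 = 0.009467 per s.

0.009 per s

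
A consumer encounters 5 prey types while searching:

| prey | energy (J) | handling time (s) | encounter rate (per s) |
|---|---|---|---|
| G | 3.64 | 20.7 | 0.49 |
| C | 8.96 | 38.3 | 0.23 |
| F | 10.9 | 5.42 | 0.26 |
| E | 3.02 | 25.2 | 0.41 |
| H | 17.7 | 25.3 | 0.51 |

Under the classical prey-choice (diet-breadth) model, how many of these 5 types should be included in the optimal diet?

1

Profitabilities (E/h, J/s): F 2.01, H 0.7, C 0.234, G 0.176, E 0.12. Add prey in this order while the next type's profitability exceeds the intake rate on those already taken.
Rate on top 1: 1.176. H: 0.7 < 1.176 → exclude; stop.
Optimal diet: F — 1 of 5 types.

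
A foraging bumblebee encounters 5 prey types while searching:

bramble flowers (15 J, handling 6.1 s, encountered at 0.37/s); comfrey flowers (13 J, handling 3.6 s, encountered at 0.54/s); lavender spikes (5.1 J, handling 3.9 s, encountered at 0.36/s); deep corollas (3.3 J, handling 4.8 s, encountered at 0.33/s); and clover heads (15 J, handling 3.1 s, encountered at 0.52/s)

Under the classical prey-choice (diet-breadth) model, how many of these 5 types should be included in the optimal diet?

E/h in descending order: clover heads 4.84, comfrey flowers 3.61, bramble flowers 2.46, lavender spikes 1.31, deep corollas 0.688 J/s. The optimal diet is the largest prefix of this list for which every included type satisfies E_i/h_i > R on the types above it.
Rate on top 1: 2.986. comfrey flowers: 3.61 > 2.986 → include.
Rate on top 2: 3.253. bramble flowers: 2.46 < 3.253 → exclude; stop.
Optimal diet: clover heads, comfrey flowers — 2 of 5 types.

2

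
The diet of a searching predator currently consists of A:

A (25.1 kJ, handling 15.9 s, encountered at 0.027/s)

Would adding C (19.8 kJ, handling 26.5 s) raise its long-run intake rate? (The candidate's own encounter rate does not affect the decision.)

Current rate: (0.027×25.1)/(1 + 0.027×15.9) = 0.4741 kJ/s.
Profitability of C: 19.8/26.5 = 0.7472 kJ/s.
0.7472 > 0.4741, so adding C raises the average — include it.

Yes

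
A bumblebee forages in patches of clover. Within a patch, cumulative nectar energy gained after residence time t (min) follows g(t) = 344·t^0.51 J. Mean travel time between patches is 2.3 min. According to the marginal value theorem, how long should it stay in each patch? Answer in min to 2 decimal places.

2.39 min

By the marginal value theorem, leave when the instantaneous gain rate g'(t) equals the habitat-wide average g(t)/(T + t).
g'(t) = 0.51·344·t^-0.49. Setting 0.51·344·t^-0.49 = 344·t^0.51/(2.3+t) gives 0.51(2.3+t) = t, so 0.49·t = 0.51×2.3.
t* = 0.51×2.3/0.49 = 2.394 min.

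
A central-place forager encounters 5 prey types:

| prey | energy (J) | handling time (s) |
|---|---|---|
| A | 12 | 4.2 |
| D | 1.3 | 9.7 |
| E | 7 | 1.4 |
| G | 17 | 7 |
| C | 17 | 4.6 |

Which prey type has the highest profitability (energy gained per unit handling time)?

E

Profitability E/h (J/s): A = 12/4.2 = 2.86, D = 1.3/9.7 = 0.134, E = 7/1.4 = 5, G = 17/7 = 2.43, C = 17/4.6 = 3.7.
Ranked: E > C > A > G > D.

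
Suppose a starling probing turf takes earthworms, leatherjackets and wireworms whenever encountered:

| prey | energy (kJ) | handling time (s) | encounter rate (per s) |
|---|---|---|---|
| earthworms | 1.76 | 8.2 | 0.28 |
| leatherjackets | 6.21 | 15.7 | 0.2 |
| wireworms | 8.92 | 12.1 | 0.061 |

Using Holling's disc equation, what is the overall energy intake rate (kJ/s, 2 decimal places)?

R = Σλ_iE_i / (1 + Σλ_ih_i)
Numerator: 0.28×1.76 + 0.2×6.21 + 0.061×8.92 = 2.279
Denominator: 1 + 0.28×8.2 + 0.2×15.7 + 0.061×12.1 = 7.174
R = 2.279/7.174 = 0.3177 kJ/s

0.32 kJ/s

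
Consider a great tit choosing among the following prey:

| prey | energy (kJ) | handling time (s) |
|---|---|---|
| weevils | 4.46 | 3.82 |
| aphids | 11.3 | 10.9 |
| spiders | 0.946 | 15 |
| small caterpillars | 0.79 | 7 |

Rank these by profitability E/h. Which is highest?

Profitability E/h (kJ/s): weevils = 4.46/3.82 = 1.17, aphids = 11.3/10.9 = 1.04, spiders = 0.946/15 = 0.0631, small caterpillars = 0.79/7 = 0.113.
Ranked: weevils > aphids > small caterpillars > spiders.

weevils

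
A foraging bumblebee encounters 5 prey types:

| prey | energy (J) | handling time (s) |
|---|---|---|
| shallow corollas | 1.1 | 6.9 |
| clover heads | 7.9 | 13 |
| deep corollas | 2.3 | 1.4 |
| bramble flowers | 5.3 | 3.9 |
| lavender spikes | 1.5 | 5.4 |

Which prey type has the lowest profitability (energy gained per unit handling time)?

shallow corollas

In descending order of E/h:
deep corollas: 2.3/1.4 = 1.64 J/s
bramble flowers: 5.3/3.9 = 1.36 J/s
clover heads: 7.9/13 = 0.608 J/s
lavender spikes: 1.5/5.4 = 0.278 J/s
shallow corollas: 1.1/6.9 = 0.159 J/s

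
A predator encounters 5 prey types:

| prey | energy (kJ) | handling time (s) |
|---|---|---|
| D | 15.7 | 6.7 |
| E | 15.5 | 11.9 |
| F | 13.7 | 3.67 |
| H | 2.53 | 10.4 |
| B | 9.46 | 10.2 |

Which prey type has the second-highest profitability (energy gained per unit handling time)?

D

In descending order of E/h:
F: 13.7/3.67 = 3.73 kJ/s
D: 15.7/6.7 = 2.34 kJ/s
E: 15.5/11.9 = 1.3 kJ/s
B: 9.46/10.2 = 0.927 kJ/s
H: 2.53/10.4 = 0.243 kJ/s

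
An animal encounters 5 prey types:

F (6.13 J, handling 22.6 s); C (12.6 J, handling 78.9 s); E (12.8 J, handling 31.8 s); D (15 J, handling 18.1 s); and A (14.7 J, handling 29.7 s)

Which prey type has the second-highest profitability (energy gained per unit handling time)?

Profitability E/h (J/s): F = 6.13/22.6 = 0.271, C = 12.6/78.9 = 0.16, E = 12.8/31.8 = 0.403, D = 15/18.1 = 0.829, A = 14.7/29.7 = 0.495.
Ranked: D > A > E > F > C.

A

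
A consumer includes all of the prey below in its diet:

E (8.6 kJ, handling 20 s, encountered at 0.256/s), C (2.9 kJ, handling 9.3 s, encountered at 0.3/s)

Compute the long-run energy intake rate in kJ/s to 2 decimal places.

R = Σλ_iE_i / (1 + Σλ_ih_i)
Numerator: 0.256×8.6 + 0.3×2.9 = 3.072
Denominator: 1 + 0.256×20 + 0.3×9.3 = 8.91
R = 3.072/8.91 = 0.3447 kJ/s

0.34 kJ/s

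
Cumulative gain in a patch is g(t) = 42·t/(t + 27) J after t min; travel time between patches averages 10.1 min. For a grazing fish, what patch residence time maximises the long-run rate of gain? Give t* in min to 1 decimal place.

Maximise g(t)/(T+t): set derivative to zero → g'(t)(T+t) = g(t).
g'(t) = 42·27/(t + 27)². Setting 42·27/(t+27)² = 42t/[(t+27)(10.1+t)] gives 27(10.1+t) = t(t+27), so t² = 27×10.1 = 272.7.
t* = √272.7 = 16.51 min.

16.5 min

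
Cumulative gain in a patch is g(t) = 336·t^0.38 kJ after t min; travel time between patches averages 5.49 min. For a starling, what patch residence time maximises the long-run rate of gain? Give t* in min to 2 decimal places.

3.36 min

Optimal t* satisfies g'(t*) = g(t*)/(T + t*).
g'(t) = 0.38·336·t^-0.62. Setting 0.38·336·t^-0.62 = 336·t^0.38/(5.49+t) gives 0.38(5.49+t) = t, so 0.62·t = 0.38×5.49.
t* = 0.38×5.49/0.62 = 3.365 min.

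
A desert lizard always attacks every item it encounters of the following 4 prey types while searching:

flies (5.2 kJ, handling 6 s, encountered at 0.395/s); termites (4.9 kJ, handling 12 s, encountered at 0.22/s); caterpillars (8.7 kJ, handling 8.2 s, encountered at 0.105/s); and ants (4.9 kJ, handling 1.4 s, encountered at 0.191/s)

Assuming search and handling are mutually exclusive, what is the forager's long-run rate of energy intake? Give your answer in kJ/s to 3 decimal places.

0.698 kJ/s

R = Σλ_iE_i / (1 + Σλ_ih_i)
Numerator: 0.395×5.2 + 0.22×4.9 + 0.105×8.7 + 0.191×4.9 = 4.981
Denominator: 1 + 0.395×6 + 0.22×12 + 0.105×8.2 + 0.191×1.4 = 7.138
R = 4.981/7.138 = 0.6978 kJ/s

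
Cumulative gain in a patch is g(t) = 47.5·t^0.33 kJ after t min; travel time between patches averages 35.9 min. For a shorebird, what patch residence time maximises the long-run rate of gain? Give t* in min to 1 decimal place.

17.7 min

By the marginal value theorem, leave when the instantaneous gain rate g'(t) equals the habitat-wide average g(t)/(T + t).
g'(t) = 0.33·47.5·t^-0.67. Setting 0.33·47.5·t^-0.67 = 47.5·t^0.33/(35.9+t) gives 0.33(35.9+t) = t, so 0.67·t = 0.33×35.9.
t* = 0.33×35.9/0.67 = 17.68 min.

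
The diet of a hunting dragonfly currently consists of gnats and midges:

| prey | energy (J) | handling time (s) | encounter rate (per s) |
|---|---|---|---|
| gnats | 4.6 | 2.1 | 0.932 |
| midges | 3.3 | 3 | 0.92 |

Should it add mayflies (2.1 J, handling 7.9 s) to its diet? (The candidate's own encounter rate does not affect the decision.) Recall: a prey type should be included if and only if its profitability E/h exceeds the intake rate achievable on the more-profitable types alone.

Current rate: (0.932×4.6 + 0.92×3.3)/(1 + 0.932×2.1 + 0.92×3) = 1.281 J/s.
Profitability of mayflies: 2.1/7.9 = 0.2658 J/s.
0.2658 < 1.281, so adding mayflies would lower the average — exclude it.

No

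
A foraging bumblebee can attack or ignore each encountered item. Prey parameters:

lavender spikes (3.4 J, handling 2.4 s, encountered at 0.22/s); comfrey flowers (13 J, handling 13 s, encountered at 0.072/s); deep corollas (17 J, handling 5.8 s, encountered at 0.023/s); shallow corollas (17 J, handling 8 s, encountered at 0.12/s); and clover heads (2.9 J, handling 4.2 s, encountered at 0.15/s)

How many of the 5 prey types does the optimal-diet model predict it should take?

3

Rank by E/h (J/s): deep corollas 2.93, shallow corollas 2.12, lavender spikes 1.42, comfrey flowers 1, clover heads 0.69. Include each in turn until the next type's E/h falls below the running intake rate.
Rate on top 1: 0.345. shallow corollas: 2.12 > 0.345 → include.
Rate on top 2: 1.161. lavender spikes: 1.42 > 1.161 → include.
Rate on top 3: 1.213. comfrey flowers: 1 < 1.213 → exclude; stop.
Optimal diet: deep corollas, shallow corollas, lavender spikes — 3 of 5 types.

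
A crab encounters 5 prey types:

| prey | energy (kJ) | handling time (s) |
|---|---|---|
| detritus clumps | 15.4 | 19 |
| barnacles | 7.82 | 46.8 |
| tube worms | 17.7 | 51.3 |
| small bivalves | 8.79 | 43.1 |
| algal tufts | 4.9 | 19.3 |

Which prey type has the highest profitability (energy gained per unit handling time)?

Profitability E/h (kJ/s): detritus clumps = 15.4/19 = 0.811, barnacles = 7.82/46.8 = 0.167, tube worms = 17.7/51.3 = 0.345, small bivalves = 8.79/43.1 = 0.204, algal tufts = 4.9/19.3 = 0.254.
Ranked: detritus clumps > tube worms > algal tufts > small bivalves > barnacles.

detritus clumps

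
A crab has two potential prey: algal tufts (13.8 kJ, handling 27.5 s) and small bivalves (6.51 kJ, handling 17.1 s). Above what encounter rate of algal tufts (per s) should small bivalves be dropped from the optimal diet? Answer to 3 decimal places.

0.114 per s

At the threshold, the rate on algal tufts alone equals the profitability of small bivalves: λ·13.8/(1 + λ·27.5) = 6.51/17.1 = 0.3807.
Rearranging, λ(13.8 − 0.3807×27.5) = 0.3807, so λ = 0.3807/3.331 = 0.1143 per s.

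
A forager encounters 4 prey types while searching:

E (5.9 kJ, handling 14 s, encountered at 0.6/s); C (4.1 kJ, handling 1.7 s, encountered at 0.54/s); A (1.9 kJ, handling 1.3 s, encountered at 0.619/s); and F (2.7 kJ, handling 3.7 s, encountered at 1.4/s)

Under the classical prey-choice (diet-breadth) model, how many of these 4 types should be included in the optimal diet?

Rank by E/h (kJ/s): C 2.41, A 1.46, F 0.73, E 0.421. Include each in turn until the next type's E/h falls below the running intake rate.
Rate on top 1: 1.154. A: 1.46 > 1.154 → include.
Rate on top 2: 1.245. F: 0.73 < 1.245 → exclude; stop.
Optimal diet: C, A — 2 of 4 types.

2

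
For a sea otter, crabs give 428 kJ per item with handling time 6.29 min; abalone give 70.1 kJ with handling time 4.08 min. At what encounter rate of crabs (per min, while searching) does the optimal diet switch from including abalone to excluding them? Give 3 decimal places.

The zero-one rule: include abalone iff E₂/h₂ > λE₁/(1+λh₁). Equality gives the switch point.
λE₁h₂ = E₂ + λE₂h₁ ⇒ λ = E₂/(E₁h₂ − E₂h₁) = 70.1/(1746 − 440.9) = 0.0537 per min.

0.054 per min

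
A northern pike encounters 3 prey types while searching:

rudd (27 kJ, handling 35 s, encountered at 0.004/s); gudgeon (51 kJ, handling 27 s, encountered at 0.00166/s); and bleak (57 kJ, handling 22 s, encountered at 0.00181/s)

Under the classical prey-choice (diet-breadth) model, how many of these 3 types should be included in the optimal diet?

3

Profitabilities (E/h, kJ/s): bleak 2.59, gudgeon 1.89, rudd 0.771. Add prey in this order while the next type's profitability exceeds the intake rate on those already taken.
Rate on top 1: 0.09922. gudgeon: 1.89 > 0.09922 → include.
Rate on top 2: 0.1732. rudd: 0.771 > 0.1732 → include.
Optimal diet: bleak, gudgeon, rudd — 3 of 3 types.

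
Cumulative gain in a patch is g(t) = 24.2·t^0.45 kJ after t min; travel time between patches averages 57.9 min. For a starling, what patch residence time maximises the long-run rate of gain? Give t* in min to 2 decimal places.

47.37 min

Optimal t* satisfies g'(t*) = g(t*)/(T + t*).
g'(t) = 0.45·24.2·t^-0.55. Setting 0.45·24.2·t^-0.55 = 24.2·t^0.45/(57.9+t) gives 0.45(57.9+t) = t, so 0.55·t = 0.45×57.9.
t* = 0.45×57.9/0.55 = 47.37 min.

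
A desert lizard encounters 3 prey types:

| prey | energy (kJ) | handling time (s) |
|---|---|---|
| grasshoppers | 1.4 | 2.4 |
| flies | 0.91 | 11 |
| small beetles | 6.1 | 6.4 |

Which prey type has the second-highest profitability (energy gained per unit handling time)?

In descending order of E/h:
small beetles: 6.1/6.4 = 0.953 kJ/s
grasshoppers: 1.4/2.4 = 0.583 kJ/s
flies: 0.91/11 = 0.0827 kJ/s

grasshoppers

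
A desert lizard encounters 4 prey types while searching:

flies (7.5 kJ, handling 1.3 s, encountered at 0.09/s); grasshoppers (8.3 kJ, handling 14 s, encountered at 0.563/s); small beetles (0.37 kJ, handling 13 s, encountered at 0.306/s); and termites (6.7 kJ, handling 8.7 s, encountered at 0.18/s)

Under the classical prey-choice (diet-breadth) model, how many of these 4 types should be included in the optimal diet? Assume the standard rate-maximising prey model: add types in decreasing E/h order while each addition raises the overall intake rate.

2

Rank by E/h (kJ/s): flies 5.77, termites 0.77, grasshoppers 0.593, small beetles 0.0285. Include each in turn until the next type's E/h falls below the running intake rate.
Rate on top 1: 0.6043. termites: 0.77 > 0.6043 → include.
Rate on top 2: 0.7011. grasshoppers: 0.593 < 0.7011 → exclude; stop.
Optimal diet: flies, termites — 2 of 4 types.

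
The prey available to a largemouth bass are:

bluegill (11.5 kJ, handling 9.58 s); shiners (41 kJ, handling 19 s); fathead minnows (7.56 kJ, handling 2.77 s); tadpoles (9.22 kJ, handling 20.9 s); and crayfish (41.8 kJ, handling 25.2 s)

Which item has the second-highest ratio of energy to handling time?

Profitability E/h (kJ/s): bluegill = 11.5/9.58 = 1.2, shiners = 41/19 = 2.16, fathead minnows = 7.56/2.77 = 2.73, tadpoles = 9.22/20.9 = 0.441, crayfish = 41.8/25.2 = 1.66.
Ranked: fathead minnows > shiners > crayfish > bluegill > tadpoles.

shiners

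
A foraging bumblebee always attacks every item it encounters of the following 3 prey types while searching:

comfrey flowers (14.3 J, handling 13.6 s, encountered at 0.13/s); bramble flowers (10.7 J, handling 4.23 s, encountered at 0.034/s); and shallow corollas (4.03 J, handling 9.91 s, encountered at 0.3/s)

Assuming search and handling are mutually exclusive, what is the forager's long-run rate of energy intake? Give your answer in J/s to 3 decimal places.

R = (0.13×14.3 + 0.034×10.7 + 0.3×4.03) / (1 + 0.13×13.6 + 0.034×4.23 + 0.3×9.91) = 3.432/5.885 = 0.5832 J/s.

0.583 J/s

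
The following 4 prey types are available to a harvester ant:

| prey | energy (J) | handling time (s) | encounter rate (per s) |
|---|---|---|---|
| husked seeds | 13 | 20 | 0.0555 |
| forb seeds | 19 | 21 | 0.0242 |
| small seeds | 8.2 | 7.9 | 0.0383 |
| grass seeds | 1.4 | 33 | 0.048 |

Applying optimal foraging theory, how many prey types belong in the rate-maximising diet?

Profitabilities (E/h, J/s): small seeds 1.04, forb seeds 0.905, husked seeds 0.65, grass seeds 0.0424. Add prey in this order while the next type's profitability exceeds the intake rate on those already taken.
Rate on top 1: 0.2411. forb seeds: 0.905 > 0.2411 → include.
Rate on top 2: 0.4274. husked seeds: 0.65 > 0.4274 → include.
Rate on top 3: 0.512. grass seeds: 0.0424 < 0.512 → exclude; stop.
Optimal diet: small seeds, forb seeds, husked seeds — 3 of 4 types.

3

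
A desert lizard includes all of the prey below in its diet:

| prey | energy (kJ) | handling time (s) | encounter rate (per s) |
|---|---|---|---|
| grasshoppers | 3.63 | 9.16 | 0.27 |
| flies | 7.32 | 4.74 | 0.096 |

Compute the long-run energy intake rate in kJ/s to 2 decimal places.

0.43 kJ/s

Energy encountered per unit search time: 0.27×3.63 + 0.096×7.32 = 1.683 kJ/s.
Handling time per unit search time: 0.27×9.16 + 0.096×4.74 = 2.928.
Rate = 1.683/(1 + 2.928) = 0.4284 kJ/s.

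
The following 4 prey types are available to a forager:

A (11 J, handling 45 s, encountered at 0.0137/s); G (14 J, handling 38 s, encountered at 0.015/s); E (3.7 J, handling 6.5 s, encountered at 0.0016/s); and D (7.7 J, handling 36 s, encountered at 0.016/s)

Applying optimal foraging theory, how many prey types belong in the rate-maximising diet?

Rank by E/h (J/s): E 0.569, G 0.368, A 0.244, D 0.214. Include each in turn until the next type's E/h falls below the running intake rate.
Rate on top 1: 0.005859. G: 0.368 > 0.005859 → include.
Rate on top 2: 0.1366. A: 0.244 > 0.1366 → include.
Rate on top 3: 0.1669. D: 0.214 > 0.1669 → include.
Optimal diet: E, G, A, D — 4 of 4 types.

4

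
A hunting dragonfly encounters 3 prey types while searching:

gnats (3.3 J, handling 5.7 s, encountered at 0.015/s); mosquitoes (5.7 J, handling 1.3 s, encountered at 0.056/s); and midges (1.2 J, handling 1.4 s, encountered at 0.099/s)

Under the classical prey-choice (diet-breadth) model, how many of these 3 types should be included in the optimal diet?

3

Profitabilities (E/h, J/s): mosquitoes 4.38, midges 0.857, gnats 0.579. Add prey in this order while the next type's profitability exceeds the intake rate on those already taken.
Rate on top 1: 0.2975. midges: 0.857 > 0.2975 → include.
Rate on top 2: 0.3616. gnats: 0.579 > 0.3616 → include.
Optimal diet: mosquitoes, midges, gnats — 3 of 3 types.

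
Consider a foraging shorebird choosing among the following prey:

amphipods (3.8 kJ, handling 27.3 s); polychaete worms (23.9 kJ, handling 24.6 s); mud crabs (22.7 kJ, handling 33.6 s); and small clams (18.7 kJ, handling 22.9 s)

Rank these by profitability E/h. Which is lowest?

amphipods

In descending order of E/h:
polychaete worms: 23.9/24.6 = 0.972 kJ/s
small clams: 18.7/22.9 = 0.817 kJ/s
mud crabs: 22.7/33.6 = 0.676 kJ/s
amphipods: 3.8/27.3 = 0.139 kJ/s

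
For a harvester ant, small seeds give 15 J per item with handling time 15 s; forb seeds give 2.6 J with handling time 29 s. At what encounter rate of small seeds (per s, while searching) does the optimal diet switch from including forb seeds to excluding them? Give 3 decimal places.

Drop forb seeds once their profitability E₂/h₂ falls below the rate achievable on small seeds alone: E₂/h₂ = λE₁/(1 + λh₁).
Solve for λ: λE₁h₂ = E₂(1 + λh₁) → λ(E₁h₂ − E₂h₁) = E₂ → λ = E₂/(E₁h₂ − E₂h₁).
λ = 2.6/(15×29 − 2.6×15) = 2.6/396 = 0.006566 per s.

0.007 per s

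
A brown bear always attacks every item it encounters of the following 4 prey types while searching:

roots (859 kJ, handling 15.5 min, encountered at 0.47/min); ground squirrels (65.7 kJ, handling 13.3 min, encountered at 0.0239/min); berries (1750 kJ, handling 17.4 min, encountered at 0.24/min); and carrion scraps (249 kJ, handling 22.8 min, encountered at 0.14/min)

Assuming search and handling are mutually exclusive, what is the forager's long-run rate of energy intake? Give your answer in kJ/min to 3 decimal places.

R = (0.47×859 + 0.0239×65.7 + 0.24×1750 + 0.14×249) / (1 + 0.47×15.5 + 0.0239×13.3 + 0.24×17.4 + 0.14×22.8) = 860.2/15.97 = 53.86 kJ/min.

53.858 kJ/min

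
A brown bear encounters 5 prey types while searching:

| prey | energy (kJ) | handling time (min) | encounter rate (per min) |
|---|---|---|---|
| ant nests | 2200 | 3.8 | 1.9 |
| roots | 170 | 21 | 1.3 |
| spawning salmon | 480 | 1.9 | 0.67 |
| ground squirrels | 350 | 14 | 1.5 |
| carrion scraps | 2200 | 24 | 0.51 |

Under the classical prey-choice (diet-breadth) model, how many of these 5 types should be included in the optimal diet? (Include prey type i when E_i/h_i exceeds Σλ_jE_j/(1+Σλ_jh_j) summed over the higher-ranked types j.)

1

Rank by E/h (kJ/min): ant nests 579, spawning salmon 253, carrion scraps 91.7, ground squirrels 25, roots 8.1. Include each in turn until the next type's E/h falls below the running intake rate.
Rate on top 1: 508.5. spawning salmon: 253 < 508.5 → exclude; stop.
Optimal diet: ant nests — 1 of 5 types.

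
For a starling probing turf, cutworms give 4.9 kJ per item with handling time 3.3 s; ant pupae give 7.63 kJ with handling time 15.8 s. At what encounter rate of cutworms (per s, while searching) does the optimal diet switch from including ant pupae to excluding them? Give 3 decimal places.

0.146 per s

At the threshold, the rate on cutworms alone equals the profitability of ant pupae: λ·4.9/(1 + λ·3.3) = 7.63/15.8 = 0.4829.
Rearranging, λ(4.9 − 0.4829×3.3) = 0.4829, so λ = 0.4829/3.306 = 0.1461 per s.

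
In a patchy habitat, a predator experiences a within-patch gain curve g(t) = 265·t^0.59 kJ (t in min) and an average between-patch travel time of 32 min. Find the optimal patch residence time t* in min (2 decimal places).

46.05 min

Optimal t* satisfies g'(t*) = g(t*)/(T + t*).
g'(t) = 0.59·265·t^-0.41. Setting 0.59·265·t^-0.41 = 265·t^0.59/(32+t) gives 0.59(32+t) = t, so 0.41·t = 0.59×32.
t* = 0.59×32/0.41 = 46.05 min.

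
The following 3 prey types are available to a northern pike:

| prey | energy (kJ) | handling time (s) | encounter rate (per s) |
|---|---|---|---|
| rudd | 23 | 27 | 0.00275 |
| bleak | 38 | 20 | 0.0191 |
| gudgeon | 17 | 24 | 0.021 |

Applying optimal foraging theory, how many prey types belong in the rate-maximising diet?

E/h in descending order: bleak 1.9, rudd 0.852, gudgeon 0.708 kJ/s. The optimal diet is the largest prefix of this list for which every included type satisfies E_i/h_i > R on the types above it.
Rate on top 1: 0.5252. rudd: 0.852 > 0.5252 → include.
Rate on top 2: 0.5418. gudgeon: 0.708 > 0.5418 → include.
Optimal diet: bleak, rudd, gudgeon — 3 of 3 types.

3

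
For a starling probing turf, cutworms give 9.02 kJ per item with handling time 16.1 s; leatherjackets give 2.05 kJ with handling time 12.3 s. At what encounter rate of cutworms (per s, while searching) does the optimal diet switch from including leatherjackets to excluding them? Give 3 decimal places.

0.026 per s

Drop leatherjackets once their profitability E₂/h₂ falls below the rate achievable on cutworms alone: E₂/h₂ = λE₁/(1 + λh₁).
Solve for λ: λE₁h₂ = E₂(1 + λh₁) → λ(E₁h₂ − E₂h₁) = E₂ → λ = E₂/(E₁h₂ − E₂h₁).
λ = 2.05/(9.02×12.3 − 2.05×16.1) = 2.05/77.94 = 0.0263 per s.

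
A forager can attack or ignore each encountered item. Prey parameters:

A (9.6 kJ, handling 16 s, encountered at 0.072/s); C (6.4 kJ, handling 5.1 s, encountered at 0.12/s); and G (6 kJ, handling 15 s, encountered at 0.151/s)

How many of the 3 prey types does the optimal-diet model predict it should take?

Profitabilities (E/h, kJ/s): C 1.25, A 0.6, G 0.4. Add prey in this order while the next type's profitability exceeds the intake rate on those already taken.
Rate on top 1: 0.4764. A: 0.6 > 0.4764 → include.
Rate on top 2: 0.5279. G: 0.4 < 0.5279 → exclude; stop.
Optimal diet: C, A — 2 of 3 types.

2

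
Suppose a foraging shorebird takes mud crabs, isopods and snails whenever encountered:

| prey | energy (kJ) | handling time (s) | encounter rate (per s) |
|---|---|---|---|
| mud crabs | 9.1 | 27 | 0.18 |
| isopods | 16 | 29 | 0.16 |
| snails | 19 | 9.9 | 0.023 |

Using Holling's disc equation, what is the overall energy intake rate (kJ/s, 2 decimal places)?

0.43 kJ/s

R = (0.18×9.1 + 0.16×16 + 0.023×19) / (1 + 0.18×27 + 0.16×29 + 0.023×9.9) = 4.635/10.73 = 0.4321 kJ/s.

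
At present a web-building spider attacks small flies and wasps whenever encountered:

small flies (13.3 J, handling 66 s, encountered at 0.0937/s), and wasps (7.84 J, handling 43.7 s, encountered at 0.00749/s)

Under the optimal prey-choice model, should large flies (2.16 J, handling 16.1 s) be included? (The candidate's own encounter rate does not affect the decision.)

No

Intake rate on the current diet: R = (0.0937×13.3 + 0.00749×7.84) / (1 + 0.0937×66 + 0.00749×43.7) = 1.305/7.512 = 0.1737 J/s.
large flies: E/h = 2.16/16.1 = 0.1342 J/s.
Since 0.1342 < R, time spent handling large flies is better spent searching.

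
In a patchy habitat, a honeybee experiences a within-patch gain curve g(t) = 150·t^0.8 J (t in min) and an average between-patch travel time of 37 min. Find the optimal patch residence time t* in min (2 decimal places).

148.00 min

Optimal t* satisfies g'(t*) = g(t*)/(T + t*).
g'(t) = 0.8·150·t^-0.2. Setting 0.8·150·t^-0.2 = 150·t^0.8/(37+t) gives 0.8(37+t) = t, so 0.20·t = 0.8×37.
t* = 0.8×37/0.20 = 148 min.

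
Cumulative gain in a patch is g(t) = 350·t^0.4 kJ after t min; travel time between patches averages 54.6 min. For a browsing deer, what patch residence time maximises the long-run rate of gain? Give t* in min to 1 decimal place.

Maximise g(t)/(T+t): set derivative to zero → g'(t)(T+t) = g(t).
g'(t) = 0.4·350·t^-0.6. Setting 0.4·350·t^-0.6 = 350·t^0.4/(54.6+t) gives 0.4(54.6+t) = t, so 0.60·t = 0.4×54.6.
t* = 0.4×54.6/0.60 = 36.4 min.

36.4 min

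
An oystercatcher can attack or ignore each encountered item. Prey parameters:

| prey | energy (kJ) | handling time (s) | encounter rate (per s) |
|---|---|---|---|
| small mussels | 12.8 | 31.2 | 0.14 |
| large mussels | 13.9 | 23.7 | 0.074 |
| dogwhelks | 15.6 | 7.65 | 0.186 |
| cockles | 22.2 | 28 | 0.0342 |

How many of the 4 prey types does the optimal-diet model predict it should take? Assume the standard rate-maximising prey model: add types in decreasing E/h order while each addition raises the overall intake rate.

1

E/h in descending order: dogwhelks 2.04, cockles 0.793, large mussels 0.586, small mussels 0.41 kJ/s. The optimal diet is the largest prefix of this list for which every included type satisfies E_i/h_i > R on the types above it.
Rate on top 1: 1.198. cockles: 0.793 < 1.198 → exclude; stop.
Optimal diet: dogwhelks — 1 of 4 types.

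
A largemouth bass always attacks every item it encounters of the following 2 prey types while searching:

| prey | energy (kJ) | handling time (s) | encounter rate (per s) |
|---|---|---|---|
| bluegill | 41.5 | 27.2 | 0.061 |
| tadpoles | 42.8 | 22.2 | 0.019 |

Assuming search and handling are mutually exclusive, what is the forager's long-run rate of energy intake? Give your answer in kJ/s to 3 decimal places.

R = (0.061×41.5 + 0.019×42.8) / (1 + 0.061×27.2 + 0.019×22.2) = 3.345/3.081 = 1.086 kJ/s.

1.086 kJ/s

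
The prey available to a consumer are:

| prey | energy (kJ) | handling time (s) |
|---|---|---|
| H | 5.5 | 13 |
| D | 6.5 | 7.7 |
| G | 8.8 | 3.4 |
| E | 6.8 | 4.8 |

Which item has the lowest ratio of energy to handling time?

Profitability E/h (kJ/s): H = 5.5/13 = 0.423, D = 6.5/7.7 = 0.844, G = 8.8/3.4 = 2.59, E = 6.8/4.8 = 1.42.
Ranked: G > E > D > H.

H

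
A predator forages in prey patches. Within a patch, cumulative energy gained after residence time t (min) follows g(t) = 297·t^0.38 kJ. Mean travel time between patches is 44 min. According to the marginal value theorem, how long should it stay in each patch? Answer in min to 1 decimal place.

27.0 min

Maximise g(t)/(T+t): set derivative to zero → g'(t)(T+t) = g(t).
g'(t) = 0.38·297·t^-0.62. Setting 0.38·297·t^-0.62 = 297·t^0.38/(44+t) gives 0.38(44+t) = t, so 0.62·t = 0.38×44.
t* = 0.38×44/0.62 = 26.97 min.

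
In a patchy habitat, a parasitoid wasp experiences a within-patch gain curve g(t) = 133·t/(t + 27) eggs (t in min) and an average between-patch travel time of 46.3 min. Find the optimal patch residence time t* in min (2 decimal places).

Optimal t* satisfies g'(t*) = g(t*)/(T + t*).
g'(t) = 133·27/(t + 27)². Setting 133·27/(t+27)² = 133t/[(t+27)(46.3+t)] gives 27(46.3+t) = t(t+27), so t² = 27×46.3 = 1250.
t* = √1250 = 35.36 min.

35.36 min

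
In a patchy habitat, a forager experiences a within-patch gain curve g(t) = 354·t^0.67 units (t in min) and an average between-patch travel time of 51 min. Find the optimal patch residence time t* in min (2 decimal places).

Optimal t* satisfies g'(t*) = g(t*)/(T + t*).
g'(t) = 0.67·354·t^-0.33. Setting 0.67·354·t^-0.33 = 354·t^0.67/(51+t) gives 0.67(51+t) = t, so 0.33·t = 0.67×51.
t* = 0.67×51/0.33 = 103.5 min.

103.55 min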